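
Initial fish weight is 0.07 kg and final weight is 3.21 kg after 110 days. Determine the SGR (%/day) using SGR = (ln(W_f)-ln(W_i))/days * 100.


ln(W_f) = ln(3.21) = 1.1662709
ln(W_i) = ln(0.07) = -2.65926
ln(W_f) - ln(W_i) = 1.1662709 - -2.65926 = 3.8255309
SGR = 3.8255309 / 110 * 100 = 3.47776 %/day

3.47776 %/day


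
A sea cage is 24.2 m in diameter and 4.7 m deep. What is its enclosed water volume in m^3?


r = d/2 = 24.2/2 = 12.1 m
Base area = pi*r^2 = pi*12.1^2 = 459.96058 m^2
Volume = 459.96058 * 4.7 = 2161.81 m^3

2161.81 m^3


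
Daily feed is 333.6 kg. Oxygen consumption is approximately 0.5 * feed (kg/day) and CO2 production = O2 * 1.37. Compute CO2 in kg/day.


O2 = 333.6 * 0.5 = 166.8
CO2 = 166.8 * 1.37 = 228.516

228.516 kg/day


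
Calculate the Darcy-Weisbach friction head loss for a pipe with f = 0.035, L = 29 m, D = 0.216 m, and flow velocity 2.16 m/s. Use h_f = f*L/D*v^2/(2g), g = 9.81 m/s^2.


v^2 = 2.16^2 = 4.6656 m^2/s^2
L/D = 29/0.216 = 134.25926
h_f = f*(L/D)*v^2/(2g) = 0.035 * 134.25926 * 4.6656 / 19.62 = 1.11743 m

1.11743 m


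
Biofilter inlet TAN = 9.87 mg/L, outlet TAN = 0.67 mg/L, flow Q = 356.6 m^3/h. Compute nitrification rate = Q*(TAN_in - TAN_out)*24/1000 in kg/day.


Concentration drop: TAN_in - TAN_out = 9.87 - 0.67 = 9.2 mg/L
Hourly TAN removed = Q * dTAN = 356.6 m^3/h * 9.2 mg/L = 3280.72 g/h  (m^3/h * mg/L = g/h)
Daily TAN removed = 3280.72 * 24 = 78737.28 g/day
Convert to kg/day: 78737.28 / 1000 = 78.73728 kg/day

78.73728 kg/day


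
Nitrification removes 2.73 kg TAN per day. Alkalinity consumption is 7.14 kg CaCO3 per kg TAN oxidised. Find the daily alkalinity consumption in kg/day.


Alkalinity factor: 7.14 kg CaCO3 consumed per kg TAN nitrified
alk = 2.73 kg TAN * 7.14 = 19.4922 kg CaCO3/day

19.4922 kg CaCO3/day


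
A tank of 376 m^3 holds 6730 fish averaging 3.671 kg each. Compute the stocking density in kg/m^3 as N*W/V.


Total biomass = 6730 fish * 3.671 kg = 24705.83 kg
Density = total biomass / volume = 24705.83 / 376 = 65.707 kg/m^3

65.707 kg/m^3


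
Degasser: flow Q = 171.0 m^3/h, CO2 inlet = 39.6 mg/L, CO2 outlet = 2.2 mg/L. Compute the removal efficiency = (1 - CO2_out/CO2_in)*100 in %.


CO2_out / CO2_in = 2.2 / 39.6 = 0.055555556
Fraction remaining = 0.055555556
efficiency = (1 - 0.055555556) * 100 = 94.4444 %

94.4444 %


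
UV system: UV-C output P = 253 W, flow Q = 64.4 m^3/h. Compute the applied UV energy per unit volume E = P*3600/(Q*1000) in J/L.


Energy delivered per hour = 253 W * 3600 s = 910800 J/h
Volume treated per hour = 64.4 m^3/h * 1000 = 64400 L/h
dose = 910800 / 64400 = 14.1429 J/L

14.1429 J/L


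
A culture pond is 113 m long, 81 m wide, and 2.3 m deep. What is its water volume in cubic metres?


Base area = L * W = 113 * 81 = 9153 m^2
Volume = area * depth = 9153 * 2.3 = 21051.9 m^3

21051.9 m^3


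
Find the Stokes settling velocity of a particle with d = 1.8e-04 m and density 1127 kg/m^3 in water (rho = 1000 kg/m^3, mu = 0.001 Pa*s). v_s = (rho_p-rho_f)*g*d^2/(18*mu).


Density difference: rho_p - rho_f = 1127 - 1000 = 127 kg/m^3
d^2 = (1.8e-04)^2 = 3.24e-08 m^2
Numerator = (rho_p - rho_f) * g * d^2 = 127 * 9.81 * 3.24e-08 = 4.0366188e-05
Denominator = 18 * mu = 18 * 0.001 = 0.018
v_s = 4.0366188e-05 / 0.018 = 0.00224257 m/s
Check: Re = rho_f * v_s * d / mu = 1000 * 0.00224257 * 1.8e-04 / 0.001 = 0.404 < 1, so Stokes' law applies.

0.00224257 m/s


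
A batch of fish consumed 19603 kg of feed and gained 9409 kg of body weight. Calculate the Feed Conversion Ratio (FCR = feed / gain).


FCR = feed consumed / weight gained
FCR = 19603 kg / 9409 kg = 2.08343

2.08343


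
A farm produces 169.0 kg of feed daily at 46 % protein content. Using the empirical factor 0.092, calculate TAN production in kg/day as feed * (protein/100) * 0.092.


Protein in feed = 169.0 * 46/100 = 77.74 kg/day
TAN = protein * 0.092 = 77.74 * 0.092 = 7.15208 kg/day

7.15208 kg/day


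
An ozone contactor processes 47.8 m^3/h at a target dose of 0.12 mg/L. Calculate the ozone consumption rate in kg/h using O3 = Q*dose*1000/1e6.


O3 demand (mg/h) = Q * dose * 1000 = 47.8 * 0.12 * 1000 = 5736 mg/h
Convert mg to kg: 5736 / 1e6 = 0.005736 kg/h

0.005736 kg/h


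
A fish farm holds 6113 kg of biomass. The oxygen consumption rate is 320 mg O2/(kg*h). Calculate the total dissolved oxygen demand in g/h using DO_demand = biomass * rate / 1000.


Total O2 consumption (mg/h) = 6113 kg * 320 mg/(kg*h) = 1956160 mg/h
Convert to g/h: 1956160 / 1000 = 1956.16 g/h

1956.16 g/h


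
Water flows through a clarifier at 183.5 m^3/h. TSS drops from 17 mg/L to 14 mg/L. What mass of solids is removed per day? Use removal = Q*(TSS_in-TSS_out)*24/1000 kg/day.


Concentration drop: TSS_in - TSS_out = 17 - 14 = 3 mg/L
Hourly solids removed = Q * dTSS = 183.5 m^3/h * 3 mg/L = 550.5 g/h  (m^3/h * mg/L = g/h)
Daily solids removed = 550.5 * 24 = 13212 g/day
Convert g to kg: 13212 / 1000 = 13.212 kg/day

13.212 kg/day


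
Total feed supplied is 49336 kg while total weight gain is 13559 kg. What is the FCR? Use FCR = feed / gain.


FCR = feed consumed / weight gained
FCR = 49336 kg / 13559 kg = 3.63862

3.63862


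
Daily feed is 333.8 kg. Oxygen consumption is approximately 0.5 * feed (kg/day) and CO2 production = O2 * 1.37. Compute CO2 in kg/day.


O2 = 333.8 * 0.5 = 166.9
CO2 = 166.9 * 1.37 = 228.653

228.653 kg/day


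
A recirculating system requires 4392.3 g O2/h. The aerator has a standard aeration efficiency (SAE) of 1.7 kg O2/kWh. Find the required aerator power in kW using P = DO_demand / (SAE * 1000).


SAE in g O2/kWh = 1.7 * 1000 = 1700 g/kWh
P = DO_demand / SAE_g = 4392.3 / 1700 = 2.58371 kW

2.58371 kW


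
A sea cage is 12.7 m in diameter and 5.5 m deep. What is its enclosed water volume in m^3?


r = d/2 = 12.7/2 = 6.35 m
Base area = pi*r^2 = pi*6.35^2 = 126.67687 m^2
Volume = 126.67687 * 5.5 = 696.723 m^3

696.723 m^3


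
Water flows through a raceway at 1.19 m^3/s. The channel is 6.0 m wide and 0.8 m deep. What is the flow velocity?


Cross-sectional area = W * d = 6.0 * 0.8 = 4.8 m^2
Velocity = Q / A = 1.19 / 4.8 = 0.247917 m/s

0.247917 m/s


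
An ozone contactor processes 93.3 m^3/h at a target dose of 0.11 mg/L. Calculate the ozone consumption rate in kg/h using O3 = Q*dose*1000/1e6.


O3 demand (mg/h) = Q * dose * 1000 = 93.3 * 0.11 * 1000 = 10263 mg/h
Convert mg to kg: 10263 / 1e6 = 0.010263 kg/h

0.010263 kg/h


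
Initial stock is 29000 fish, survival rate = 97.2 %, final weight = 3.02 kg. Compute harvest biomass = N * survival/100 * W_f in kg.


Survivors = 29000 * 97.2/100 = 28188 fish
Harvest biomass = survivors * W_f = 28188 * 3.02 = 85127.76 kg

85127.76 kg


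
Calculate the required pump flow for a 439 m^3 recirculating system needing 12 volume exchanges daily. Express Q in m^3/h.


Daily recirculation volume = 439 m^3 * 12 = 5268 m^3/day
Flow rate Q = daily volume / 24 h = 5268 / 24 = 219.5 m^3/h

219.5 m^3/h


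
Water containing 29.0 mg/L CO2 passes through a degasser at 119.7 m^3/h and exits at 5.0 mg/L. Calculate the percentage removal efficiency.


CO2_out / CO2_in = 5.0 / 29.0 = 0.17241379
Fraction remaining = 0.17241379
efficiency = (1 - 0.17241379) * 100 = 82.7586 %

82.7586 %


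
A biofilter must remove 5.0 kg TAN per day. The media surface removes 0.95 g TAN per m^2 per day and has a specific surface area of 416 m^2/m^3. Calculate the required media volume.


A = 5.0*1000 / 0.95 = 5263.1579 m^2
V = 5263.1579 / 416 = 12.6518

12.6518 m^3


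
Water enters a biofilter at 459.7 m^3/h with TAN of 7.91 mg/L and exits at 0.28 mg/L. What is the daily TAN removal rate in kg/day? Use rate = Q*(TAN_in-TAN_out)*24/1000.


Concentration drop: TAN_in - TAN_out = 7.91 - 0.28 = 7.63 mg/L
Hourly TAN removed = Q * dTAN = 459.7 m^3/h * 7.63 mg/L = 3507.511 g/h  (m^3/h * mg/L = g/h)
Daily TAN removed = 3507.511 * 24 = 84180.264 g/day
Convert to kg/day: 84180.264 / 1000 = 84.180264 kg/day

84.180264 kg/day


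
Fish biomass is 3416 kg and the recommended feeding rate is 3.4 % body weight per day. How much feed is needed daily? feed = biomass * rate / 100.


Feeding rate fraction = 3.4% / 100 = 0.034
Daily feed = 3416 kg * 0.034 = 116.144 kg/day

116.144 kg/day


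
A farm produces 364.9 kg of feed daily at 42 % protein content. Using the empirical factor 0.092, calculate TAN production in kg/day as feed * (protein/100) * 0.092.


Protein in feed = 364.9 * 42/100 = 153.258 kg/day
TAN = protein * 0.092 = 153.258 * 0.092 = 14.099736 kg/day

14.099736 kg/day


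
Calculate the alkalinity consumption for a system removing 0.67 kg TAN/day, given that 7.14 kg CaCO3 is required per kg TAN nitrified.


Alkalinity factor: 7.14 kg CaCO3 consumed per kg TAN nitrified
alk = 0.67 kg TAN * 7.14 = 4.7838 kg CaCO3/day

4.7838 kg CaCO3/day


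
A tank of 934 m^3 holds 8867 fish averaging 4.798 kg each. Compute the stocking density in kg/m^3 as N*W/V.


Total biomass = 8867 fish * 4.798 kg = 42543.866 kg
Density = total biomass / volume = 42543.866 / 934 = 45.5502 kg/m^3

45.5502 kg/m^3


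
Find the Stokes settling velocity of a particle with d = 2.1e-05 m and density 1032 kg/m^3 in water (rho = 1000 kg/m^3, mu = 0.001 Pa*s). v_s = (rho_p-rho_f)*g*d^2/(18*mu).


Density difference: rho_p - rho_f = 1032 - 1000 = 32 kg/m^3
d^2 = (2.1e-05)^2 = 4.41e-10 m^2
Numerator = (rho_p - rho_f) * g * d^2 = 32 * 9.81 * 4.41e-10 = 1.3843872e-07
Denominator = 18 * mu = 18 * 0.001 = 0.018
v_s = 1.3843872e-07 / 0.018 = 7.69104e-06 m/s
Check: Re = rho_f * v_s * d / mu = 1000 * 7.69104e-06 * 2.1e-05 / 0.001 = 1.62e-04 < 1, so Stokes' law applies.

7.69104e-06 m/s


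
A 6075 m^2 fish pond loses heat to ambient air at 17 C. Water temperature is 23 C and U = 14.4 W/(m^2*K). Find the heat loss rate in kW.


Temperature difference dT = 23 - 17 = 6 K
Heat loss (W) = U * A * dT = 14.4 * 6075 * 6 = 524880 W
Convert to kW: 524880 / 1000 = 524.88 kW

524.88 kW


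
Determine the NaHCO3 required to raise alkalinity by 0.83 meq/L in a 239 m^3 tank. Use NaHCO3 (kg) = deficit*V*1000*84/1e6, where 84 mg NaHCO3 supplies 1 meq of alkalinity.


Tank volume in L = 239 m^3 * 1000 = 239000 L
Total meq required = 0.83 meq/L * 239000 L = 198370 meq
NaHCO3 mass = 198370 meq * 84 mg/meq / 1e6 = 16.6631 kg

16.6631 kg


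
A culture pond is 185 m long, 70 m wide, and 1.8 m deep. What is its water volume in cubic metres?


Base area = L * W = 185 * 70 = 12950 m^2
Volume = area * depth = 12950 * 1.8 = 23310 m^3

23310 m^3


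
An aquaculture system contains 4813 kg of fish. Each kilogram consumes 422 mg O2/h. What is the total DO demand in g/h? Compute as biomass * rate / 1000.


Total O2 consumption (mg/h) = 4813 kg * 422 mg/(kg*h) = 2031086 mg/h
Convert to g/h: 2031086 / 1000 = 2031.086 g/h

2031.086 g/h


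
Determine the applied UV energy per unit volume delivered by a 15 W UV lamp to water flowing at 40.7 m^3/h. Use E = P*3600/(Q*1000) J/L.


Energy delivered per hour = 15 W * 3600 s = 54000 J/h
Volume treated per hour = 40.7 m^3/h * 1000 = 40700 L/h
dose = 54000 / 40700 = 1.32678 J/L

1.32678 J/L


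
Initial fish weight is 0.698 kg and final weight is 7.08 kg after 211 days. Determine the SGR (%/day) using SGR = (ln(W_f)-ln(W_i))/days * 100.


ln(W_f) = ln(7.08) = 1.9572739
ln(W_i) = ln(0.698) = -0.35953618
ln(W_f) - ln(W_i) = 1.9572739 - -0.35953618 = 2.3168101
SGR = 2.3168101 / 211 * 100 = 1.09801 %/day

1.09801 %/day


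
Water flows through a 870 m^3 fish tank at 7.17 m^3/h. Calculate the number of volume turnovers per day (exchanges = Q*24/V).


Daily flow volume = 7.17 m^3/h * 24 h = 172.08 m^3/day
Exchanges = daily flow / tank volume = 172.08 / 870 = 0.197793 exchanges/day

0.197793 exchanges/day


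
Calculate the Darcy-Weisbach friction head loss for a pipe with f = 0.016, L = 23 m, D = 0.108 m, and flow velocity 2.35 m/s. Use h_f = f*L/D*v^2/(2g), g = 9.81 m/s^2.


v^2 = 2.35^2 = 5.5225 m^2/s^2
L/D = 23/0.108 = 212.96296
h_f = f*(L/D)*v^2/(2g) = 0.016 * 212.96296 * 5.5225 / 19.62 = 0.959093 m

0.959093 m


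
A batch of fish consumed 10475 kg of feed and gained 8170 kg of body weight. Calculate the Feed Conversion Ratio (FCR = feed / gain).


FCR = feed consumed / weight gained
FCR = 10475 kg / 8170 kg = 1.28213

1.28213


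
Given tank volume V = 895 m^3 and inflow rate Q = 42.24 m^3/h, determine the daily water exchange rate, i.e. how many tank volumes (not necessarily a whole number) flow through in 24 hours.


Daily flow volume = 42.24 m^3/h * 24 h = 1013.76 m^3/day
Exchanges = daily flow / tank volume = 1013.76 / 895 = 1.13269 exchanges/day

1.13269 exchanges/day


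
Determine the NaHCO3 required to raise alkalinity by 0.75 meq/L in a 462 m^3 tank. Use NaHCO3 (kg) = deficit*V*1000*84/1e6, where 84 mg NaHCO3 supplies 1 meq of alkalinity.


Tank volume in L = 462 m^3 * 1000 = 462000 L
Total meq required = 0.75 meq/L * 462000 L = 346500 meq
NaHCO3 mass = 346500 meq * 84 mg/meq / 1e6 = 29.106 kg

29.106 kg


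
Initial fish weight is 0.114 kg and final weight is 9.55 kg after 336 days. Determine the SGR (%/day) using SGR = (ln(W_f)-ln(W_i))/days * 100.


ln(W_f) = ln(9.55) = 2.2565412
ln(W_i) = ln(0.114) = -2.1715568
ln(W_f) - ln(W_i) = 2.2565412 - -2.1715568 = 4.428098
SGR = 4.428098 / 336 * 100 = 1.31789 %/day

1.31789 %/day


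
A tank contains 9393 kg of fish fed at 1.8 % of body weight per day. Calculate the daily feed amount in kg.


Feeding rate fraction = 1.8% / 100 = 0.018
Daily feed = 9393 kg * 0.018 = 169.074 kg/day

169.074 kg/day


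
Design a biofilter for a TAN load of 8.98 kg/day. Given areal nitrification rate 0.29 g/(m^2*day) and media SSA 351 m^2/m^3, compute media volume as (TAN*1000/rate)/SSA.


A = 8.98*1000 / 0.29 = 30965.517 m^2
V = 30965.517 / 351 = 88.2208

88.2208 m^3


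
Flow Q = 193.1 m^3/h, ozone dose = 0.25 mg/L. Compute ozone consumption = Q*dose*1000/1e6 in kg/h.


O3 demand (mg/h) = Q * dose * 1000 = 193.1 * 0.25 * 1000 = 48275 mg/h
Convert mg to kg: 48275 / 1e6 = 0.048275 kg/h

0.048275 kg/h


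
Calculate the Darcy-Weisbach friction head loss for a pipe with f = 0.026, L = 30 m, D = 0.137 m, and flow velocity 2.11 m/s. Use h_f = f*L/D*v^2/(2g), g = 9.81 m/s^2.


v^2 = 2.11^2 = 4.4521 m^2/s^2
L/D = 30/0.137 = 218.9781
h_f = f*(L/D)*v^2/(2g) = 0.026 * 218.9781 * 4.4521 / 19.62 = 1.29193 m

1.29193 m


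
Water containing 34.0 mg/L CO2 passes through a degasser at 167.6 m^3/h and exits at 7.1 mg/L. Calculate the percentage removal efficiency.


CO2_out / CO2_in = 7.1 / 34.0 = 0.20882353
Fraction remaining = 0.20882353
efficiency = (1 - 0.20882353) * 100 = 79.1176 %

79.1176 %


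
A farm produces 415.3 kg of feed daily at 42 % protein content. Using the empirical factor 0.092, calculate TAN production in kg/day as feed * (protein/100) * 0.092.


Protein in feed = 415.3 * 42/100 = 174.426 kg/day
TAN = protein * 0.092 = 174.426 * 0.092 = 16.047192 kg/day

16.047192 kg/day


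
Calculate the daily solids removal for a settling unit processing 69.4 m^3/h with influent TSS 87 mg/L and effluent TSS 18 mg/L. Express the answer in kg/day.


Concentration drop: TSS_in - TSS_out = 87 - 18 = 69 mg/L
Hourly solids removed = Q * dTSS = 69.4 m^3/h * 69 mg/L = 4788.6 g/h  (m^3/h * mg/L = g/h)
Daily solids removed = 4788.6 * 24 = 114926.4 g/day
Convert g to kg: 114926.4 / 1000 = 114.9264 kg/day

114.9264 kg/day


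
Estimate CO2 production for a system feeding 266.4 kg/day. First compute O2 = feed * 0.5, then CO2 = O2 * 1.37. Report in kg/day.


O2 = 266.4 * 0.5 = 133.2
CO2 = 133.2 * 1.37 = 182.484

182.484 kg/day


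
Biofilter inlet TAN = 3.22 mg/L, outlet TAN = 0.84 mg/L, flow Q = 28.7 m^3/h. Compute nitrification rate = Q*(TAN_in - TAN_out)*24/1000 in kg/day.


Concentration drop: TAN_in - TAN_out = 3.22 - 0.84 = 2.38 mg/L
Hourly TAN removed = Q * dTAN = 28.7 m^3/h * 2.38 mg/L = 68.306 g/h  (m^3/h * mg/L = g/h)
Daily TAN removed = 68.306 * 24 = 1639.344 g/day
Convert to kg/day: 1639.344 / 1000 = 1.639344 kg/day

1.639344 kg/day


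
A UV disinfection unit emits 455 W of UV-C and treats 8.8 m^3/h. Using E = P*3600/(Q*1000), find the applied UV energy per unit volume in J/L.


Energy delivered per hour = 455 W * 3600 s = 1638000 J/h
Volume treated per hour = 8.8 m^3/h * 1000 = 8800 L/h
dose = 1638000 / 8800 = 186.136 J/L

186.136 J/L


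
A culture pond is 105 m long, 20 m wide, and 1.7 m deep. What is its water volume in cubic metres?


Base area = L * W = 105 * 20 = 2100 m^2
Volume = area * depth = 2100 * 1.7 = 3570 m^3

3570 m^3


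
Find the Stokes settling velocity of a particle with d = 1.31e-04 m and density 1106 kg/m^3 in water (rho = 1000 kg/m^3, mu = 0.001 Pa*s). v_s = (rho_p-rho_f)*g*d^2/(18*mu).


Density difference: rho_p - rho_f = 1106 - 1000 = 106 kg/m^3
d^2 = (1.31e-04)^2 = 1.7161e-08 m^2
Numerator = (rho_p - rho_f) * g * d^2 = 106 * 9.81 * 1.7161e-08 = 1.7845037e-05
Denominator = 18 * mu = 18 * 0.001 = 0.018
v_s = 1.7845037e-05 / 0.018 = 9.91391e-04 m/s
Check: Re = rho_f * v_s * d / mu = 1000 * 9.91391e-04 * 1.31e-04 / 0.001 = 0.13 < 1, so Stokes' law applies.

9.91391e-04 m/s


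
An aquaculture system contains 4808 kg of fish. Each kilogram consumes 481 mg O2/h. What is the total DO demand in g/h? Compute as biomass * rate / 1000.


Total O2 consumption (mg/h) = 4808 kg * 481 mg/(kg*h) = 2312648 mg/h
Convert to g/h: 2312648 / 1000 = 2312.648 g/h

2312.648 g/h


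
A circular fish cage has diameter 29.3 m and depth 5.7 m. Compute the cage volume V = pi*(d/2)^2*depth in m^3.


r = d/2 = 29.3/2 = 14.65 m
Base area = pi*r^2 = pi*14.65^2 = 674.25647 m^2
Volume = 674.25647 * 5.7 = 3843.26 m^3

3843.26 m^3


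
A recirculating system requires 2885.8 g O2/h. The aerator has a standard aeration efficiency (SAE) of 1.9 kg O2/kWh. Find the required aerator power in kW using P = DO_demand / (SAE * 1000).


SAE in g O2/kWh = 1.9 * 1000 = 1900 g/kWh
P = DO_demand / SAE_g = 2885.8 / 1900 = 1.51884 kW

1.51884 kW


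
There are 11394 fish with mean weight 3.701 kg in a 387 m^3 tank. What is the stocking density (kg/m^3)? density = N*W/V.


Total biomass = 11394 fish * 3.701 kg = 42169.194 kg
Density = total biomass / volume = 42169.194 / 387 = 108.964 kg/m^3

108.964 kg/m^3


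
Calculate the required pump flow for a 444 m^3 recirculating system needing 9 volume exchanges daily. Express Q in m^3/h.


Daily recirculation volume = 444 m^3 * 9 = 3996 m^3/day
Flow rate Q = daily volume / 24 h = 3996 / 24 = 166.5 m^3/h

166.5 m^3/h


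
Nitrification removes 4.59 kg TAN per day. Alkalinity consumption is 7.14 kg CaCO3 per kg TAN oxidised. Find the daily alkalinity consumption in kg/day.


Alkalinity factor: 7.14 kg CaCO3 consumed per kg TAN nitrified
alk = 4.59 kg TAN * 7.14 = 32.7726 kg CaCO3/day

32.7726 kg CaCO3/day


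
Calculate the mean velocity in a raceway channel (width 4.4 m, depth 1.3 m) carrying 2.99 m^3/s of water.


Cross-sectional area = W * d = 4.4 * 1.3 = 5.72 m^2
Velocity = Q / A = 2.99 / 5.72 = 0.522727 m/s

0.522727 m/s


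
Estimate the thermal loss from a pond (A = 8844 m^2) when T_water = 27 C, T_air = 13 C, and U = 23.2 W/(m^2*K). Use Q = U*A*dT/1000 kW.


Temperature difference dT = 27 - 13 = 14 K
Heat loss (W) = U * A * dT = 23.2 * 8844 * 14 = 2872531.2 W
Convert to kW: 2872531.2 / 1000 = 2872.5312 kW

2872.5312 kW


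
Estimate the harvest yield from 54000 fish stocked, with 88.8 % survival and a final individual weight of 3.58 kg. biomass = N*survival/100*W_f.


Survivors = 54000 * 88.8/100 = 47952 fish
Harvest biomass = survivors * W_f = 47952 * 3.58 = 171668.16 kg

171668.16 kg


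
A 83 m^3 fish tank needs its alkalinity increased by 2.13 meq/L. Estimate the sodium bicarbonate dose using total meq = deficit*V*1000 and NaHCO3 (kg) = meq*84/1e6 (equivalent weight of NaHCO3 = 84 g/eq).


Tank volume in L = 83 m^3 * 1000 = 83000 L
Total meq required = 2.13 meq/L * 83000 L = 176790 meq
NaHCO3 mass = 176790 meq * 84 mg/meq / 1e6 = 14.8504 kg

14.8504 kg


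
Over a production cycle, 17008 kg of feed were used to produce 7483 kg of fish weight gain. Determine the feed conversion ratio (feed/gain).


FCR = feed consumed / weight gained
FCR = 17008 kg / 7483 kg = 2.27289

2.27289


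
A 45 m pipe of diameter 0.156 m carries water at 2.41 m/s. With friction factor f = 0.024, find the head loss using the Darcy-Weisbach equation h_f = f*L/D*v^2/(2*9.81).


v^2 = 2.41^2 = 5.8081 m^2/s^2
L/D = 45/0.156 = 288.46154
h_f = f*(L/D)*v^2/(2g) = 0.024 * 288.46154 * 5.8081 / 19.62 = 2.04944 m

2.04944 m


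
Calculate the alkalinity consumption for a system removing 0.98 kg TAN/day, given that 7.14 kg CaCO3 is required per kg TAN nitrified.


Alkalinity factor: 7.14 kg CaCO3 consumed per kg TAN nitrified
alk = 0.98 kg TAN * 7.14 = 6.9972 kg CaCO3/day

6.9972 kg CaCO3/day


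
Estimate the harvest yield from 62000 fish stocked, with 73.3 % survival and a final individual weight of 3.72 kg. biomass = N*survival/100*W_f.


Survivors = 62000 * 73.3/100 = 45446 fish
Harvest biomass = survivors * W_f = 45446 * 3.72 = 169059.12 kg

169059.12 kg


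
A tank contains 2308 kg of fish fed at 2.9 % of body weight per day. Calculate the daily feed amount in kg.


Feeding rate fraction = 2.9% / 100 = 0.029
Daily feed = 2308 kg * 0.029 = 66.932 kg/day

66.932 kg/day


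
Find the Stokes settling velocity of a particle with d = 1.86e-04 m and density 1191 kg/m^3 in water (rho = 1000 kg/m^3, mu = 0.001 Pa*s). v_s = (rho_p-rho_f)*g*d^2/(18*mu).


Density difference: rho_p - rho_f = 1191 - 1000 = 191 kg/m^3
d^2 = (1.86e-04)^2 = 3.4596e-08 m^2
Numerator = (rho_p - rho_f) * g * d^2 = 191 * 9.81 * 3.4596e-08 = 6.4822871e-05
Denominator = 18 * mu = 18 * 0.001 = 0.018
v_s = 6.4822871e-05 / 0.018 = 0.00360127 m/s
Check: Re = rho_f * v_s * d / mu = 1000 * 0.00360127 * 1.86e-04 / 0.001 = 0.67 < 1, so Stokes' law applies.

0.00360127 m/s


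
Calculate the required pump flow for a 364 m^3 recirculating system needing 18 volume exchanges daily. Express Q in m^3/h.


Daily recirculation volume = 364 m^3 * 18 = 6552 m^3/day
Flow rate Q = daily volume / 24 h = 6552 / 24 = 273 m^3/h

273 m^3/h


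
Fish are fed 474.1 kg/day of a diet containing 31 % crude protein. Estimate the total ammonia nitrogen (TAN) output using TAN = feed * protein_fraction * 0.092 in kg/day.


Protein in feed = 474.1 * 31/100 = 146.971 kg/day
TAN = protein * 0.092 = 146.971 * 0.092 = 13.521332 kg/day

13.521332 kg/day


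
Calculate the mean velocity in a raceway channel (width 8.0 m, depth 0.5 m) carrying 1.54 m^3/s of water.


Cross-sectional area = W * d = 8.0 * 0.5 = 4 m^2
Velocity = Q / A = 1.54 / 4 = 0.385 m/s

0.385 m/s


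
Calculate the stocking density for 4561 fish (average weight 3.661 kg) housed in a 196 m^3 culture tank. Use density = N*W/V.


Total biomass = 4561 fish * 3.661 kg = 16697.821 kg
Density = total biomass / volume = 16697.821 / 196 = 85.193 kg/m^3

85.193 kg/m^3


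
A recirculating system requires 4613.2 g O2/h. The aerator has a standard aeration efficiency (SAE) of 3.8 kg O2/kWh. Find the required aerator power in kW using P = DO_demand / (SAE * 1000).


SAE in g O2/kWh = 3.8 * 1000 = 3800 g/kWh
P = DO_demand / SAE_g = 4613.2 / 3800 = 1.214 kW

1.214 kW


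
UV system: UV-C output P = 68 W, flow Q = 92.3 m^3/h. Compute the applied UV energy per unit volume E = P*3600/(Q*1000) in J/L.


Energy delivered per hour = 68 W * 3600 s = 244800 J/h
Volume treated per hour = 92.3 m^3/h * 1000 = 92300 L/h
dose = 244800 / 92300 = 2.65222 J/L

2.65222 J/L


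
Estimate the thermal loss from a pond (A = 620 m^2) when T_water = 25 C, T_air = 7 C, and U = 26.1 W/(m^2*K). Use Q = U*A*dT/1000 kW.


Temperature difference dT = 25 - 7 = 18 K
Heat loss (W) = U * A * dT = 26.1 * 620 * 18 = 291276 W
Convert to kW: 291276 / 1000 = 291.276 kW

291.276 kW


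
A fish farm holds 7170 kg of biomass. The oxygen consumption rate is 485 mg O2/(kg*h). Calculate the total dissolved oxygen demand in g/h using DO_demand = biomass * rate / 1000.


Total O2 consumption (mg/h) = 7170 kg * 485 mg/(kg*h) = 3477450 mg/h
Convert to g/h: 3477450 / 1000 = 3477.45 g/h

3477.45 g/h


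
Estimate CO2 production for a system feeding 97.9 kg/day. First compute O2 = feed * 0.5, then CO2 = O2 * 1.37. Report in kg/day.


O2 = 97.9 * 0.5 = 48.95
CO2 = 48.95 * 1.37 = 67.0615

67.0615 kg/day


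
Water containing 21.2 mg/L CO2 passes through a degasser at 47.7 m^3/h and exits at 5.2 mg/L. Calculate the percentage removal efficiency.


CO2_out / CO2_in = 5.2 / 21.2 = 0.24528302
Fraction remaining = 0.24528302
efficiency = (1 - 0.24528302) * 100 = 75.4717 %

75.4717 %


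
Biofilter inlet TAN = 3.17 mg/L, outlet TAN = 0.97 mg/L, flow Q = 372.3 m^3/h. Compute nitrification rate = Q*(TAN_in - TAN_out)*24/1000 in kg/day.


Concentration drop: TAN_in - TAN_out = 3.17 - 0.97 = 2.2 mg/L
Hourly TAN removed = Q * dTAN = 372.3 m^3/h * 2.2 mg/L = 819.06 g/h  (m^3/h * mg/L = g/h)
Daily TAN removed = 819.06 * 24 = 19657.44 g/day
Convert to kg/day: 19657.44 / 1000 = 19.65744 kg/day

19.65744 kg/day


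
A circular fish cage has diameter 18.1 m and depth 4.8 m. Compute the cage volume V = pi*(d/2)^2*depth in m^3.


r = d/2 = 18.1/2 = 9.05 m
Base area = pi*r^2 = pi*9.05^2 = 257.30429 m^2
Volume = 257.30429 * 4.8 = 1235.06 m^3

1235.06 m^3


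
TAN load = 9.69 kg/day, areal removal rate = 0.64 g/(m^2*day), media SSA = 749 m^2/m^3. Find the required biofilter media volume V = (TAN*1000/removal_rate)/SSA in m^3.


A = 9.69*1000 / 0.64 = 15140.625 m^2
V = 15140.625 / 749 = 20.2145

20.2145 m^3


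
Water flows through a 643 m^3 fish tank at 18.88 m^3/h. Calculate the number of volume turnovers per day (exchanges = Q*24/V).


Daily flow volume = 18.88 m^3/h * 24 h = 453.12 m^3/day
Exchanges = daily flow / tank volume = 453.12 / 643 = 0.704697 exchanges/day

0.704697 exchanges/day


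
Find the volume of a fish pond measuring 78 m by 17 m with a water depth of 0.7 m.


Base area = L * W = 78 * 17 = 1326 m^2
Volume = area * depth = 1326 * 0.7 = 928.2 m^3

928.2 m^3


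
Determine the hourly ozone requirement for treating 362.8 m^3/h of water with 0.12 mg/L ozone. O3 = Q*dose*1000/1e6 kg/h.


O3 demand (mg/h) = Q * dose * 1000 = 362.8 * 0.12 * 1000 = 43536 mg/h
Convert mg to kg: 43536 / 1e6 = 0.043536 kg/h

0.043536 kg/h


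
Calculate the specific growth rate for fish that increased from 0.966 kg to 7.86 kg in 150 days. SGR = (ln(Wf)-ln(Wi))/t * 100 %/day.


ln(W_f) = ln(7.86) = 2.0617866
ln(W_i) = ln(0.966) = -0.034591445
ln(W_f) - ln(W_i) = 2.0617866 - -0.034591445 = 2.096378
SGR = 2.096378 / 150 * 100 = 1.39759 %/day

1.39759 %/day


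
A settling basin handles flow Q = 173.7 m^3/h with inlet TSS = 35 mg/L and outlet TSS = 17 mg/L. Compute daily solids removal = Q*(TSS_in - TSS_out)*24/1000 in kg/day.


Concentration drop: TSS_in - TSS_out = 35 - 17 = 18 mg/L
Hourly solids removed = Q * dTSS = 173.7 m^3/h * 18 mg/L = 3126.6 g/h  (m^3/h * mg/L = g/h)
Daily solids removed = 3126.6 * 24 = 75038.4 g/day
Convert g to kg: 75038.4 / 1000 = 75.0384 kg/day

75.0384 kg/day


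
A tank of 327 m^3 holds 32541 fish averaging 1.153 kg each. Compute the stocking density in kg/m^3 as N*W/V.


Total biomass = 32541 fish * 1.153 kg = 37519.773 kg
Density = total biomass / volume = 37519.773 / 327 = 114.739 kg/m^3

114.739 kg/m^3


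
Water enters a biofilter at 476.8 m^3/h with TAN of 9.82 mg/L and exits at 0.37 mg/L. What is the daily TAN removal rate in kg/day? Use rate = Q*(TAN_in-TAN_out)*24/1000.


Concentration drop: TAN_in - TAN_out = 9.82 - 0.37 = 9.45 mg/L
Hourly TAN removed = Q * dTAN = 476.8 m^3/h * 9.45 mg/L = 4505.76 g/h  (m^3/h * mg/L = g/h)
Daily TAN removed = 4505.76 * 24 = 108138.24 g/day
Convert to kg/day: 108138.24 / 1000 = 108.13824 kg/day

108.13824 kg/day


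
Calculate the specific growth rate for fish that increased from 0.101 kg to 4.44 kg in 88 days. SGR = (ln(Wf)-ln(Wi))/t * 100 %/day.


ln(W_f) = ln(4.44) = 1.4906544
ln(W_i) = ln(0.101) = -2.2926348
ln(W_f) - ln(W_i) = 1.4906544 - -2.2926348 = 3.7832892
SGR = 3.7832892 / 88 * 100 = 4.29919 %/day

4.29919 %/day


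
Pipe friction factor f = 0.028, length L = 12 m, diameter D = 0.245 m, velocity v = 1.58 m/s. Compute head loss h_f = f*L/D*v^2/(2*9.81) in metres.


v^2 = 1.58^2 = 2.4964 m^2/s^2
L/D = 12/0.245 = 48.979592
h_f = f*(L/D)*v^2/(2g) = 0.028 * 48.979592 * 2.4964 / 19.62 = 0.174497 m

0.174497 m


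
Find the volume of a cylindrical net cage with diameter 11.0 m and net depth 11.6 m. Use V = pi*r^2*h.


r = d/2 = 11.0/2 = 5.5 m
Base area = pi*r^2 = pi*5.5^2 = 95.033178 m^2
Volume = 95.033178 * 11.6 = 1102.38 m^3

1102.38 m^3


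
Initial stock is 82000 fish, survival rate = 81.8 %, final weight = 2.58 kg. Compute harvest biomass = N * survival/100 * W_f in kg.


Survivors = 82000 * 81.8/100 = 67076 fish
Harvest biomass = survivors * W_f = 67076 * 2.58 = 173056.08 kg

173056.08 kg


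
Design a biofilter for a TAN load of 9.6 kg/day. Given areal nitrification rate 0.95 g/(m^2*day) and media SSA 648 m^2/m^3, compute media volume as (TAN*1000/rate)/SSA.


A = 9.6*1000 / 0.95 = 10105.263 m^2
V = 10105.263 / 648 = 15.5945

15.5945 m^3


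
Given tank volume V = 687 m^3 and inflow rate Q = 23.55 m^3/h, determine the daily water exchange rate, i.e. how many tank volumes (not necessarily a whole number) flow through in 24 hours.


Daily flow volume = 23.55 m^3/h * 24 h = 565.2 m^3/day
Exchanges = daily flow / tank volume = 565.2 / 687 = 0.822707 exchanges/day

0.822707 exchanges/day


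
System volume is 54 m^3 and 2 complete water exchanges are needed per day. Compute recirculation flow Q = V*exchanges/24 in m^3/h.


Daily recirculation volume = 54 m^3 * 2 = 108 m^3/day
Flow rate Q = daily volume / 24 h = 108 / 24 = 4.5 m^3/h

4.5 m^3/h


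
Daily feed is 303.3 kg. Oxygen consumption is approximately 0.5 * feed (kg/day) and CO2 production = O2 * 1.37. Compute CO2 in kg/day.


O2 = 303.3 * 0.5 = 151.65
CO2 = 151.65 * 1.37 = 207.7605

207.7605 kg/day


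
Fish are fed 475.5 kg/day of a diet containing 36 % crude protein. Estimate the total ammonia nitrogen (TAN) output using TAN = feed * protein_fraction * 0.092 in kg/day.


Protein in feed = 475.5 * 36/100 = 171.18 kg/day
TAN = protein * 0.092 = 171.18 * 0.092 = 15.74856 kg/day

15.74856 kg/day


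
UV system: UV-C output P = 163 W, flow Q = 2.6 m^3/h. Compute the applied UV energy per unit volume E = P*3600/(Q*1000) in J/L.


Energy delivered per hour = 163 W * 3600 s = 586800 J/h
Volume treated per hour = 2.6 m^3/h * 1000 = 2600 L/h
dose = 586800 / 2600 = 225.692 J/L

225.692 J/L


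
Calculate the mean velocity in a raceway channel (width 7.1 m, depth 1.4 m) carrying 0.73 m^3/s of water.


Cross-sectional area = W * d = 7.1 * 1.4 = 9.94 m^2
Velocity = Q / A = 0.73 / 9.94 = 0.0734406 m/s

0.0734406 m/s


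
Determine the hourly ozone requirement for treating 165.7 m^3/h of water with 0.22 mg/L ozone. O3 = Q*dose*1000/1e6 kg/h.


O3 demand (mg/h) = Q * dose * 1000 = 165.7 * 0.22 * 1000 = 36454 mg/h
Convert mg to kg: 36454 / 1e6 = 0.036454 kg/h

0.036454 kg/h


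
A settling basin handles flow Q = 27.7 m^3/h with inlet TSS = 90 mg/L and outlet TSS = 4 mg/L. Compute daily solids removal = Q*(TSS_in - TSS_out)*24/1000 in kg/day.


Concentration drop: TSS_in - TSS_out = 90 - 4 = 86 mg/L
Hourly solids removed = Q * dTSS = 27.7 m^3/h * 86 mg/L = 2382.2 g/h  (m^3/h * mg/L = g/h)
Daily solids removed = 2382.2 * 24 = 57172.8 g/day
Convert g to kg: 57172.8 / 1000 = 57.1728 kg/day

57.1728 kg/day


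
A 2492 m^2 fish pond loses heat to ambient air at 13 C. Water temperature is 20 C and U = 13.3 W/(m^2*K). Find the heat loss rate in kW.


Temperature difference dT = 20 - 13 = 7 K
Heat loss (W) = U * A * dT = 13.3 * 2492 * 7 = 232005.2 W
Convert to kW: 232005.2 / 1000 = 232.0052 kW

232.0052 kW


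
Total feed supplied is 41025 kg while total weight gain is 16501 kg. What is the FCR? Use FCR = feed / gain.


FCR = feed consumed / weight gained
FCR = 41025 kg / 16501 kg = 2.48621

2.48621


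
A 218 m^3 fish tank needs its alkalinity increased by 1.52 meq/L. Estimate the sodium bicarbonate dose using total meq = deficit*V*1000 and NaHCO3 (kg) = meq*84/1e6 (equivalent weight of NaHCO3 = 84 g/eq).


Tank volume in L = 218 m^3 * 1000 = 218000 L
Total meq required = 1.52 meq/L * 218000 L = 331360 meq
NaHCO3 mass = 331360 meq * 84 mg/meq / 1e6 = 27.8342 kg

27.8342 kg


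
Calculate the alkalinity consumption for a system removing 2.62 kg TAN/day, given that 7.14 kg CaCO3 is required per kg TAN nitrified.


Alkalinity factor: 7.14 kg CaCO3 consumed per kg TAN nitrified
alk = 2.62 kg TAN * 7.14 = 18.7068 kg CaCO3/day

18.7068 kg CaCO3/day


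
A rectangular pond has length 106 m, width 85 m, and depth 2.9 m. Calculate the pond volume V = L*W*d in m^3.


Base area = L * W = 106 * 85 = 9010 m^2
Volume = area * depth = 9010 * 2.9 = 26129 m^3

26129 m^3


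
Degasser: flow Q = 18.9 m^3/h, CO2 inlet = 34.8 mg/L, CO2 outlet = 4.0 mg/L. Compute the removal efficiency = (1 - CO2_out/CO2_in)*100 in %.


CO2_out / CO2_in = 4.0 / 34.8 = 0.11494253
Fraction remaining = 0.11494253
efficiency = (1 - 0.11494253) * 100 = 88.5057 %

88.5057 %


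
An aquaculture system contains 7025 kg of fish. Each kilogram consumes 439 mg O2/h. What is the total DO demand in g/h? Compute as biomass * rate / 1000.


Total O2 consumption (mg/h) = 7025 kg * 439 mg/(kg*h) = 3083975 mg/h
Convert to g/h: 3083975 / 1000 = 3083.975 g/h

3083.975 g/h


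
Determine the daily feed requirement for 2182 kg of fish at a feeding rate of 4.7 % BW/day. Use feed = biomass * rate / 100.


Feeding rate fraction = 4.7% / 100 = 0.047
Daily feed = 2182 kg * 0.047 = 102.554 kg/day

102.554 kg/day


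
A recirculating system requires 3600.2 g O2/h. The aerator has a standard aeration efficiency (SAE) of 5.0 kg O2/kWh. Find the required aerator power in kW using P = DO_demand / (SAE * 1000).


SAE in g O2/kWh = 5.0 * 1000 = 5000 g/kWh
P = DO_demand / SAE_g = 3600.2 / 5000 = 0.72004 kW

0.72004 kW


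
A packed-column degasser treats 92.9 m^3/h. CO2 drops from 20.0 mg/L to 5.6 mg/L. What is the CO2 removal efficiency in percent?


CO2_out / CO2_in = 5.6 / 20.0 = 0.28
Fraction remaining = 0.28
efficiency = (1 - 0.28) * 100 = 72 %

72 %


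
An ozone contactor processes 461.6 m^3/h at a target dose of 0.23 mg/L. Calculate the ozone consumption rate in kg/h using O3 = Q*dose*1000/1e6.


O3 demand (mg/h) = Q * dose * 1000 = 461.6 * 0.23 * 1000 = 106168 mg/h
Convert mg to kg: 106168 / 1e6 = 0.106168 kg/h

0.106168 kg/h


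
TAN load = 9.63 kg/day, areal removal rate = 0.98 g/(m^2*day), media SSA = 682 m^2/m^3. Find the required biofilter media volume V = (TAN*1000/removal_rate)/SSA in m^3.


A = 9.63*1000 / 0.98 = 9826.5306 m^2
V = 9826.5306 / 682 = 14.4084

14.4084 m^3


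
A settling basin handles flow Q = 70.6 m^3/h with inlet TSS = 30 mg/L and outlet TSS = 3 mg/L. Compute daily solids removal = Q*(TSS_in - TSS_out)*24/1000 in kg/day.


Concentration drop: TSS_in - TSS_out = 30 - 3 = 27 mg/L
Hourly solids removed = Q * dTSS = 70.6 m^3/h * 27 mg/L = 1906.2 g/h  (m^3/h * mg/L = g/h)
Daily solids removed = 1906.2 * 24 = 45748.8 g/day
Convert g to kg: 45748.8 / 1000 = 45.7488 kg/day

45.7488 kg/day


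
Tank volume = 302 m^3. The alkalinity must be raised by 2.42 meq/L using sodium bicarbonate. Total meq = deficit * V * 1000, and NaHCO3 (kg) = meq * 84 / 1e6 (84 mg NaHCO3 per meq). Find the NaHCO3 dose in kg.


Tank volume in L = 302 m^3 * 1000 = 302000 L
Total meq required = 2.42 meq/L * 302000 L = 730840 meq
NaHCO3 mass = 730840 meq * 84 mg/meq / 1e6 = 61.3906 kg

61.3906 kg


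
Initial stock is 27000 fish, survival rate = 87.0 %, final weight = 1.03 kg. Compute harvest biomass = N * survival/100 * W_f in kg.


Survivors = 27000 * 87.0/100 = 23490 fish
Harvest biomass = survivors * W_f = 23490 * 1.03 = 24194.7 kg

24194.7 kg


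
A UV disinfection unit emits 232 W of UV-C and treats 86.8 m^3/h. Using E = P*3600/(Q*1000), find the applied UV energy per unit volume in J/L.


Energy delivered per hour = 232 W * 3600 s = 835200 J/h
Volume treated per hour = 86.8 m^3/h * 1000 = 86800 L/h
dose = 835200 / 86800 = 9.62212 J/L

9.62212 J/L


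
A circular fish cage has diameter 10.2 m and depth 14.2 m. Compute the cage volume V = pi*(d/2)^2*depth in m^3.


r = d/2 = 10.2/2 = 5.1 m
Base area = pi*r^2 = pi*5.1^2 = 81.712825 m^2
Volume = 81.712825 * 14.2 = 1160.32 m^3

1160.32 m^3


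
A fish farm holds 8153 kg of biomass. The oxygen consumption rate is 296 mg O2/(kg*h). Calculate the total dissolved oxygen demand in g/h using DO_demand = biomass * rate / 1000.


Total O2 consumption (mg/h) = 8153 kg * 296 mg/(kg*h) = 2413288 mg/h
Convert to g/h: 2413288 / 1000 = 2413.288 g/h

2413.288 g/h


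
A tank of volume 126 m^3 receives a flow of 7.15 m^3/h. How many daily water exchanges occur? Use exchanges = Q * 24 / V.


Daily flow volume = 7.15 m^3/h * 24 h = 171.6 m^3/day
Exchanges = daily flow / tank volume = 171.6 / 126 = 1.3619 exchanges/day

1.3619 exchanges/day


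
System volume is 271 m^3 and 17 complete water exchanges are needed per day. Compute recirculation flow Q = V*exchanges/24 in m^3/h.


Daily recirculation volume = 271 m^3 * 17 = 4607 m^3/day
Flow rate Q = daily volume / 24 h = 4607 / 24 = 191.958 m^3/h

191.958 m^3/h


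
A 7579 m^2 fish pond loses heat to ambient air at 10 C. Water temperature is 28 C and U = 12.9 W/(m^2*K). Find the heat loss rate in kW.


Temperature difference dT = 28 - 10 = 18 K
Heat loss (W) = U * A * dT = 12.9 * 7579 * 18 = 1759843.8 W
Convert to kW: 1759843.8 / 1000 = 1759.8438 kW

1759.8438 kW


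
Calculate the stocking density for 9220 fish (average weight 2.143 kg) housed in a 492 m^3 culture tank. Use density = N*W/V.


Total biomass = 9220 fish * 2.143 kg = 19758.46 kg
Density = total biomass / volume = 19758.46 / 492 = 40.1595 kg/m^3

40.1595 kg/m^3


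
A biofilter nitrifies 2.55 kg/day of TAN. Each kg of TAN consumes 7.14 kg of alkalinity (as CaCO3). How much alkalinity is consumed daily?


Alkalinity factor: 7.14 kg CaCO3 consumed per kg TAN nitrified
alk = 2.55 kg TAN * 7.14 = 18.207 kg CaCO3/day

18.207 kg CaCO3/day


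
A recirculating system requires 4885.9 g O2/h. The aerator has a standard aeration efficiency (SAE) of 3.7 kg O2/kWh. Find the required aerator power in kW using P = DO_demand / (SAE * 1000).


SAE in g O2/kWh = 3.7 * 1000 = 3700 g/kWh
P = DO_demand / SAE_g = 4885.9 / 3700 = 1.32051 kW

1.32051 kW


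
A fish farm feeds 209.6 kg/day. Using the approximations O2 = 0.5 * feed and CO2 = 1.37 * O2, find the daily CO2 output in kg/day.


O2 = 209.6 * 0.5 = 104.8
CO2 = 104.8 * 1.37 = 143.576

143.576 kg/day


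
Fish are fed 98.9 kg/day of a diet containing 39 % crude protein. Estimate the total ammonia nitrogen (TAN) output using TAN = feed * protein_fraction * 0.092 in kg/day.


Protein in feed = 98.9 * 39/100 = 38.571 kg/day
TAN = protein * 0.092 = 38.571 * 0.092 = 3.548532 kg/day

3.548532 kg/day


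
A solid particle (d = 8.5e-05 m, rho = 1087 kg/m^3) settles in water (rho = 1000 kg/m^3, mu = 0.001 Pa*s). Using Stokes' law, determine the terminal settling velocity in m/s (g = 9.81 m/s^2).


Density difference: rho_p - rho_f = 1087 - 1000 = 87 kg/m^3
d^2 = (8.5e-05)^2 = 7.225e-09 m^2
Numerator = (rho_p - rho_f) * g * d^2 = 87 * 9.81 * 7.225e-09 = 6.1663208e-06
Denominator = 18 * mu = 18 * 0.001 = 0.018
v_s = 6.1663208e-06 / 0.018 = 3.42573e-04 m/s
Check: Re = rho_f * v_s * d / mu = 1000 * 3.42573e-04 * 8.5e-05 / 0.001 = 0.0291 < 1, so Stokes' law applies.

3.42573e-04 m/s
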